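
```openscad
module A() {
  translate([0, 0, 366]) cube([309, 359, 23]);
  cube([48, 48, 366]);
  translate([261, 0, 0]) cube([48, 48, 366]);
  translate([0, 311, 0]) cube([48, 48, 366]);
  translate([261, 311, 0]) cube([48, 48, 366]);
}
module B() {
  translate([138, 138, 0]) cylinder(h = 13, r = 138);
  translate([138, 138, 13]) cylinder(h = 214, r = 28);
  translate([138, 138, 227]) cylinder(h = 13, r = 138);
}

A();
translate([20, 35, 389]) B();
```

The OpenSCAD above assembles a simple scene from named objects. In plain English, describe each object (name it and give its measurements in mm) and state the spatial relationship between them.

A is a four-legged stool. The seat is 309×359 mm, 23 mm thick, top at z = 389 mm. It stands on four square legs, each 48×48 mm in cross-section, from z = 0 to the seat underside, each flush with a corner of the seat.

B is a spool: two coaxial disc flanges of radius 138 mm and thickness 13 mm, joined by a core cylinder of radius 28 mm and height 214 mm. The lower flange rests on z = 0 and the three cylinders share a vertical axis.

The spool is on top of the stool.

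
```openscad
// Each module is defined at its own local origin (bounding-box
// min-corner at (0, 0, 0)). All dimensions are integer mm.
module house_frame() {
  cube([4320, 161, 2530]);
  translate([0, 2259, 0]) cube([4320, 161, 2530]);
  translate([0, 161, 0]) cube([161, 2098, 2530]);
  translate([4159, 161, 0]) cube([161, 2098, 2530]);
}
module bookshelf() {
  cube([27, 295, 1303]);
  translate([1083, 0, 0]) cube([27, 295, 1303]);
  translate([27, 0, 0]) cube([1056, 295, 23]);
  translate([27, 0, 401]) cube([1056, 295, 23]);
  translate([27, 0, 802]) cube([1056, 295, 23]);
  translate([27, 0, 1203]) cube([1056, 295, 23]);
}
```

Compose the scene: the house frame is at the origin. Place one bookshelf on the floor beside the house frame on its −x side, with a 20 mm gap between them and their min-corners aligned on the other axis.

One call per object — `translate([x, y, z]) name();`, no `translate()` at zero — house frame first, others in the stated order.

house_frame();
translate([-1130, 0, 0]) bookshelf();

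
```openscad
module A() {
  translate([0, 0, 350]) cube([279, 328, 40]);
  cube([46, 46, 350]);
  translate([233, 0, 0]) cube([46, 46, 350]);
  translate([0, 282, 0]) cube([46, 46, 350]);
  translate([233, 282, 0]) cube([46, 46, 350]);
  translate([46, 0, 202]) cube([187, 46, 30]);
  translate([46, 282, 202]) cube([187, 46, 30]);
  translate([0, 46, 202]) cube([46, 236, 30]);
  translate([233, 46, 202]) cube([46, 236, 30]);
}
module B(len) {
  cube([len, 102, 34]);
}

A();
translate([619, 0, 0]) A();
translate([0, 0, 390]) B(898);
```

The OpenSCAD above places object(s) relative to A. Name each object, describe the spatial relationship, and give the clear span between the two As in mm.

Second stool starts at x = 619; first ends at x = 279; clear span = 619 − 279 = 340 mm.

A is a stool. B is a beam. A beam spans the tops of two stools. The clear span between the two stools is 340 mm.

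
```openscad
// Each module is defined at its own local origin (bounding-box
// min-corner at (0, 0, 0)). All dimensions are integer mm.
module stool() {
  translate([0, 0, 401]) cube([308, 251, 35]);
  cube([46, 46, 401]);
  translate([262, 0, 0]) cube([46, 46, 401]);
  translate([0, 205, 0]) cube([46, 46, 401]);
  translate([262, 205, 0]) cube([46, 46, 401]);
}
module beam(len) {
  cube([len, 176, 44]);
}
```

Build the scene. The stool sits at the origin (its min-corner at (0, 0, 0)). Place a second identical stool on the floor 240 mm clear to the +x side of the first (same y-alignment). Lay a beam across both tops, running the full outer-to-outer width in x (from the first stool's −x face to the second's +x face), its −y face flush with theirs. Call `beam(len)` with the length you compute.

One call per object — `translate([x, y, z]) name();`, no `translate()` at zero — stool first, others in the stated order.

stool();
translate([548, 0, 0]) stool();
translate([0, 0, 436]) beam(856);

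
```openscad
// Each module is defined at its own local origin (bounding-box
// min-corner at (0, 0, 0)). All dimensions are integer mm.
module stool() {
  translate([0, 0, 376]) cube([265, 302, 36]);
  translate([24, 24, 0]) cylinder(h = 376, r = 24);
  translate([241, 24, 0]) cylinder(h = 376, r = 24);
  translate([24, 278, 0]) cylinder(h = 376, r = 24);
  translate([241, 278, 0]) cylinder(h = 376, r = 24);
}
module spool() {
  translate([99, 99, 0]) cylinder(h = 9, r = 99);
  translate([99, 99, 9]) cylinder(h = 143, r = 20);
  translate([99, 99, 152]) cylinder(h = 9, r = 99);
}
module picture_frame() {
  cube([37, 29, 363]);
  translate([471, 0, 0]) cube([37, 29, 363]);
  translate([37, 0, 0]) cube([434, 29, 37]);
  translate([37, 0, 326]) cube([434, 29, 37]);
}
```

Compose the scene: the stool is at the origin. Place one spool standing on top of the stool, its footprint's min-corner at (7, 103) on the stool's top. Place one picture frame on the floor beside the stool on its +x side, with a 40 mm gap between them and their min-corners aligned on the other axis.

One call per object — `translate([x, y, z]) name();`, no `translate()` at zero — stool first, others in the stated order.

stool();
translate([7, 103, 412]) spool();
translate([305, 0, 0]) picture_frame();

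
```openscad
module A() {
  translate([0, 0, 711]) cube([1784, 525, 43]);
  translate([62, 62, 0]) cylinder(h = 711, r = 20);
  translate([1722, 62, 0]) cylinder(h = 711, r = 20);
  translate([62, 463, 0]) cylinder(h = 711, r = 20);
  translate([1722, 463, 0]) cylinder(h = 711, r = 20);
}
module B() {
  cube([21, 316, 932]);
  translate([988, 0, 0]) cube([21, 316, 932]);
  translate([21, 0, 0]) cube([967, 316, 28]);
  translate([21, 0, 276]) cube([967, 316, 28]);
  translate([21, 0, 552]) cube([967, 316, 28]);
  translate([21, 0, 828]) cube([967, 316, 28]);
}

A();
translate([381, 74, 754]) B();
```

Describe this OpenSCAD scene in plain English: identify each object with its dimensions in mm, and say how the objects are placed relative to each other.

A is a rectangular dining table. The top is 1784×525×43 mm with its upper surface at z = 754 mm. It stands on four round legs of 40 mm diameter, each leg's bounding box inset 42 mm from the nearest pair of top edges, running from the floor to the underside of the top.

B is a bookshelf 1009 mm wide overall, 316 mm deep and 932 mm tall. The two sides are 21 mm thick vertical panels. 4 horizontal shelves of 28 mm thickness span between the inner faces of the sides; the lowest shelf sits on the floor and shelves are stacked with a clear vertical gap of 248 mm between each pair.

The bookshelf is on top of the table.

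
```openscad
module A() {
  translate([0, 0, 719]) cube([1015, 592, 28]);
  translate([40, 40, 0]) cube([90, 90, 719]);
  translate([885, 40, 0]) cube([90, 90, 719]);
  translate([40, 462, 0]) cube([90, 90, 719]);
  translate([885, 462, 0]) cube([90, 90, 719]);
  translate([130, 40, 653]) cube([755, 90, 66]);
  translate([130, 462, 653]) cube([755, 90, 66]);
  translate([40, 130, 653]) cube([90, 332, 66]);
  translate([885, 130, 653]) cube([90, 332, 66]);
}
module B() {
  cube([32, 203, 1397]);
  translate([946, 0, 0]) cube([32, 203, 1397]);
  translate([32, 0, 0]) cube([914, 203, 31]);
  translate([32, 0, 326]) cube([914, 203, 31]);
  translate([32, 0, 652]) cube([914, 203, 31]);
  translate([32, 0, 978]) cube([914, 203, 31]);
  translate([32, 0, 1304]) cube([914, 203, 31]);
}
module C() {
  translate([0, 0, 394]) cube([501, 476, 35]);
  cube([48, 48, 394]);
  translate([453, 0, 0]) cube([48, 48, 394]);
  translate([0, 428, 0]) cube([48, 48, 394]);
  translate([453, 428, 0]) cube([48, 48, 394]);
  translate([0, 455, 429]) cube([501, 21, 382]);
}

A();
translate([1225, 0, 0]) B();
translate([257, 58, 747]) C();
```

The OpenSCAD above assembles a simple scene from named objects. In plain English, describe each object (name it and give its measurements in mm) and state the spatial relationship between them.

A is a table: top 1015 mm (x) × 592 mm (y), 28 mm thick, upper face at z = 747 mm, on four 90×90 mm square legs, each inset 40 mm from the nearest pair of top edges, running from z = 0 to the bottom of the top. Four apron rails, 90 mm thick and 66 mm tall, run between adjacent legs with their top edges flush with the underside of the top and their outer faces flush with the legs' outer faces.

B is an open bookshelf. Two side panels, each 32 mm thick, 203 mm deep and 1397 mm tall, stand 978 mm apart (outside-to-outside). Between them sit 5 shelves, each 31 mm thick and 203 mm deep, spanning the full gap between the sides. The bottom shelf rests on the floor (its underside at z = 0) and the clear gap between one shelf's top and the next shelf's underside is 295 mm.

C is a chair. The seat is a 501×476×35 mm slab with its top at z = 429 mm, on four 48×48 mm corner legs (flush with the seat edges, standing on z = 0). A flat backrest 21 mm thick, 382 mm tall, spans the full seat width and rises from the seat top along its +y edge, rear face flush with the rear of the seat.

The bookshelf is on the floor beside the table on its +x side. The chair is on top of the table, centred.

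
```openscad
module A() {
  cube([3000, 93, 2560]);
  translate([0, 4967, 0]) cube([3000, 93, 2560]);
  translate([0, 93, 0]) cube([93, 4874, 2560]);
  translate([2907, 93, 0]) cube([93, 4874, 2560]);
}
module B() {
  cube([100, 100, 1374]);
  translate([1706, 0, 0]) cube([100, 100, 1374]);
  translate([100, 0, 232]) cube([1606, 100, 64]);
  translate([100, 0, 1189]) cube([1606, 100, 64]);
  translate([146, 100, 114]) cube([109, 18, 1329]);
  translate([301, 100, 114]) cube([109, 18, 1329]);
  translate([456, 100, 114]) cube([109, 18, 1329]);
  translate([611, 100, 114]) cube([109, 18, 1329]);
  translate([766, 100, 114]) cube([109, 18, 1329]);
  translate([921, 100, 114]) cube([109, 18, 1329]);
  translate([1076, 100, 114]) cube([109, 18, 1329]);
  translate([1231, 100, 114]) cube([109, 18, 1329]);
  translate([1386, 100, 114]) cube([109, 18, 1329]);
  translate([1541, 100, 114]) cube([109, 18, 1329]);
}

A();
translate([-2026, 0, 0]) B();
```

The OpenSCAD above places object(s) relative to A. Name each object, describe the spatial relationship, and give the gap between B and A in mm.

The fence section's nearest face is 220 mm from the house frame's −x face.

A is a house frame. B is a fence section. The fence section is on the floor beside the house frame on its −x side. The gap between the fence section and the house frame is 220 mm.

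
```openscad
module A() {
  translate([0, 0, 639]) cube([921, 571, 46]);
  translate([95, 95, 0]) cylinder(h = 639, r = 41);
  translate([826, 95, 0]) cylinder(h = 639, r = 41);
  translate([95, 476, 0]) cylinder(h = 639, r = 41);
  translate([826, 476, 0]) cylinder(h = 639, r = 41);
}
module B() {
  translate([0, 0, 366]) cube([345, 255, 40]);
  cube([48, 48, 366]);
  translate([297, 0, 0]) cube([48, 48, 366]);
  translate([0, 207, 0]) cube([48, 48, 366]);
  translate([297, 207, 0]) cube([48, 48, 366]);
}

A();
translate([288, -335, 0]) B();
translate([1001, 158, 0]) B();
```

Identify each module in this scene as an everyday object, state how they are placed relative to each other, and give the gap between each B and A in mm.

A is a table. B is a stool. Two stools sit around the table at the −y, +x sides. The gap between each stool and the table is 80 mm.

Each stool's nearest face is 80 mm from the table's bounding box.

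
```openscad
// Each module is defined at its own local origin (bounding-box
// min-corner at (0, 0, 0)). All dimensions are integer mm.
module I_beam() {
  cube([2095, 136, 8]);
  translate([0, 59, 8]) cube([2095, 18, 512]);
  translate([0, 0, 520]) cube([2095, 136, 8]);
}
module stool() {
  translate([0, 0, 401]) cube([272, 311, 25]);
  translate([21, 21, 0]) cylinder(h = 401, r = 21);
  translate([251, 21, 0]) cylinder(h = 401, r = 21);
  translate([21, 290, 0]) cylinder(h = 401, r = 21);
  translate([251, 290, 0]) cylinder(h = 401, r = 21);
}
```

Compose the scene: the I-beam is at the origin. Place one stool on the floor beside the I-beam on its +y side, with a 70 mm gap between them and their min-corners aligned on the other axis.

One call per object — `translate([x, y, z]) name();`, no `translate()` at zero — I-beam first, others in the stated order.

I_beam();
translate([0, 206, 0]) stool();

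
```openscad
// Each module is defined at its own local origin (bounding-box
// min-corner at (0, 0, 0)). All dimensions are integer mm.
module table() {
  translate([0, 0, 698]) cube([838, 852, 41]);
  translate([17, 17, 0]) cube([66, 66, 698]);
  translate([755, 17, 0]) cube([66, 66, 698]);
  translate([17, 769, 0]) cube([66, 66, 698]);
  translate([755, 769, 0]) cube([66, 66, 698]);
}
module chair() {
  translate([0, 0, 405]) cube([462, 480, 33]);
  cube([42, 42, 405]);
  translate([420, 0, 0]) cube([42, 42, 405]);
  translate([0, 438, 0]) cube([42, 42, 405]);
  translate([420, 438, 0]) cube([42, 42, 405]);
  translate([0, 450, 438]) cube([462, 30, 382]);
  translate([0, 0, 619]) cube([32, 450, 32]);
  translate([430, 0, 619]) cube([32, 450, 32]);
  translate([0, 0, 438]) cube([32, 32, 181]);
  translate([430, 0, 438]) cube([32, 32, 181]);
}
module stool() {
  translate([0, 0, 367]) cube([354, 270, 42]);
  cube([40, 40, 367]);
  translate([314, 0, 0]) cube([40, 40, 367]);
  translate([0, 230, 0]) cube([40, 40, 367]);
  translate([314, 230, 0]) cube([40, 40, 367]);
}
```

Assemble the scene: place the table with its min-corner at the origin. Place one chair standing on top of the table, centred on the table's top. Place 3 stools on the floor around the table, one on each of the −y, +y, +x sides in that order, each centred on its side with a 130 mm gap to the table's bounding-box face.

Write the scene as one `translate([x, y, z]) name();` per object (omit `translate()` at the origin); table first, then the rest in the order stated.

table();
translate([188, 186, 739]) chair();
translate([242, -400, 0]) stool();
translate([242, 982, 0]) stool();
translate([968, 291, 0]) stool();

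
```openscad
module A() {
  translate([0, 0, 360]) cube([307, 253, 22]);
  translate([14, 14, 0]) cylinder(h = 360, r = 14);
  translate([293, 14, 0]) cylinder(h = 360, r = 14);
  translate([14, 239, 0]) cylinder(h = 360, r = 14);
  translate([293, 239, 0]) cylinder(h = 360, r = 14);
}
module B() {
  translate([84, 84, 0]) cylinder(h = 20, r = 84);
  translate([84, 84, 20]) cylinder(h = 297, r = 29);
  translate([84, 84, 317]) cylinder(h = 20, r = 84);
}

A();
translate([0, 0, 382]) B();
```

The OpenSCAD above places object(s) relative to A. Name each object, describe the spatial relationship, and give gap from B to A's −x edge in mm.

The spool's min-x is at 0; the stool's min-x is 0; gap = 0 mm.

A is a stool. B is a spool. The spool is on top of the stool. The gap from the spool to the stool's −x edge is 0 mm.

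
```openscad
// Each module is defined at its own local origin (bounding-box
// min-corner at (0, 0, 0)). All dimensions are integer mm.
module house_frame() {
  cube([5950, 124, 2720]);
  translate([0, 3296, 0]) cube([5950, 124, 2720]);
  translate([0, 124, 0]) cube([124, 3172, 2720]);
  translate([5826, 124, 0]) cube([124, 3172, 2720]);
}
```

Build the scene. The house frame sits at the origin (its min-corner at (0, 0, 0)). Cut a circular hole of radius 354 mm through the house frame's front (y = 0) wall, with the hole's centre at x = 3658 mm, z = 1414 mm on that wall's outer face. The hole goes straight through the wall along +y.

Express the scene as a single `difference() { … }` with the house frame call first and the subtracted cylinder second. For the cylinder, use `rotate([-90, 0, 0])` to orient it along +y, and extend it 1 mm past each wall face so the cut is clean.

difference() {
  house_frame();
  translate([3658, -1, 1414]) rotate([-90, 0, 0]) cylinder(h = 126, r = 354);
}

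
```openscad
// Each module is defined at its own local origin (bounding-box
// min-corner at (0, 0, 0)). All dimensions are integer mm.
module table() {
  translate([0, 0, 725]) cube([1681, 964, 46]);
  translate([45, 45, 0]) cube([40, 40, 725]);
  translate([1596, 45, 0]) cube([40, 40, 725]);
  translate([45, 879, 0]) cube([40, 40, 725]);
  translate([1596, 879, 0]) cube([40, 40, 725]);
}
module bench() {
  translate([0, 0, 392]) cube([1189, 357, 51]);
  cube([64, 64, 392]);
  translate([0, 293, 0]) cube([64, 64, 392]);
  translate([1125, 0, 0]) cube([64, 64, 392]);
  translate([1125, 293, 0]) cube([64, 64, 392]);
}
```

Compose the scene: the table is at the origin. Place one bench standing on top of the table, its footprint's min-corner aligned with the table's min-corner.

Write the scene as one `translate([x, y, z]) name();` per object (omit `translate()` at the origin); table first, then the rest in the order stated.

table();
translate([0, 0, 771]) bench();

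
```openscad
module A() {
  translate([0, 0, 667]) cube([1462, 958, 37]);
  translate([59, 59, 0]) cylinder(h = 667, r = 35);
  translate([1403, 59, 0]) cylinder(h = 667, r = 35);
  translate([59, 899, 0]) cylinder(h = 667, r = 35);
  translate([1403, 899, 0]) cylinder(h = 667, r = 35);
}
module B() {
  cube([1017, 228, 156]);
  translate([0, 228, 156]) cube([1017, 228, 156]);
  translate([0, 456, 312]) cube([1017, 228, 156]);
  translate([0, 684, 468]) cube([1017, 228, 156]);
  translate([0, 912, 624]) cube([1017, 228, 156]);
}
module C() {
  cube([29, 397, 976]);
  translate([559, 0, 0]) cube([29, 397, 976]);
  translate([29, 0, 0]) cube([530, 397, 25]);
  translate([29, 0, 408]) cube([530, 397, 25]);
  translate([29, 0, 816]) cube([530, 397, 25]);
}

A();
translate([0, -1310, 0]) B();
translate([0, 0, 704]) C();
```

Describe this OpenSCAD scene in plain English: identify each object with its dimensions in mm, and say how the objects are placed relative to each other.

A is a rectangular dining table. The top is 1462×958×37 mm with its upper surface at z = 704 mm. It stands on four round legs of 70 mm diameter, each leg's bounding box inset 24 mm from the nearest pair of top edges, running from the floor to the underside of the top.

B is a run of 5 identical solid stair steps. Each tread is 1017×228 mm and each step block is 156 mm high. Step 1 rests on the floor; step k is offset from step 1 by (k−1)×228 mm in y and (k−1)×156 mm in z.

C is an open bookshelf. Two side panels, each 29 mm thick, 397 mm deep and 976 mm tall, stand 588 mm apart (outside-to-outside). Between them sit 3 shelves, each 25 mm thick and 397 mm deep, spanning the full gap between the sides. The bottom shelf rests on the floor (its underside at z = 0) and the clear gap between one shelf's top and the next shelf's underside is 383 mm.

The staircase is on the floor beside the table on its −y side. The bookshelf is on top of the table.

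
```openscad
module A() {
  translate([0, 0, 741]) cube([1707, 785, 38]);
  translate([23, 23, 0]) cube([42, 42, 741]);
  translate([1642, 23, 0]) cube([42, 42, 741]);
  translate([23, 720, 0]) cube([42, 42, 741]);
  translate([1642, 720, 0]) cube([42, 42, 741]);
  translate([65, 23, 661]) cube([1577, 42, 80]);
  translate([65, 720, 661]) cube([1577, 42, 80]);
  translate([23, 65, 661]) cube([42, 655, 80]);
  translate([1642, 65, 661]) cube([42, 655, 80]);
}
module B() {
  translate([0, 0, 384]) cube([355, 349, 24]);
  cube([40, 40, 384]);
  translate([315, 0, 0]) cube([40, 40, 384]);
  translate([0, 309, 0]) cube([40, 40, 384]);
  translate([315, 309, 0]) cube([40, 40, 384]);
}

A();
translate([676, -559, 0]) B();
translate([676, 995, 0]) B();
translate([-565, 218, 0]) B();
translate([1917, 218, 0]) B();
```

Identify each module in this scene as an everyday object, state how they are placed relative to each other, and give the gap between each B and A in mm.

Each stool's nearest face is 210 mm from the table's bounding box.

A is a table. B is a stool. Four stools sit around the table at the −y, +y, −x, +x sides. The gap between each stool and the table is 210 mm.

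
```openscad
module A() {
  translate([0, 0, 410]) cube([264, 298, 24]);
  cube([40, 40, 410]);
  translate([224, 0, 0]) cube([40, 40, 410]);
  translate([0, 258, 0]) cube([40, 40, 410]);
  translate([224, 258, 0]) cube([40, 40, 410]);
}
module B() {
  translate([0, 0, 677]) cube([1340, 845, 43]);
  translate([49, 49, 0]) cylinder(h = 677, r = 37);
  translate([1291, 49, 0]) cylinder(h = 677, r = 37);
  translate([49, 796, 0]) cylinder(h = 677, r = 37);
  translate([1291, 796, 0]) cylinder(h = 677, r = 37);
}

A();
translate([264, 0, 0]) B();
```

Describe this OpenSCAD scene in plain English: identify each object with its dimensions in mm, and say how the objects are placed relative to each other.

A is a four-legged stool. The seat is 264×298 mm, 24 mm thick, top at z = 434 mm. It stands on four square legs, each 40×40 mm in cross-section, from z = 0 to the seat underside, each flush with a corner of the seat.

B is a table with a 1340×845 mm rectangular top, 43 mm thick, top surface at z = 720 mm, supported by four round legs of 74 mm diameter, each leg's bounding box inset 12 mm from the nearest pair of top edges, running from the floor.

The table is against the stool's +x side, with their −y faces flush.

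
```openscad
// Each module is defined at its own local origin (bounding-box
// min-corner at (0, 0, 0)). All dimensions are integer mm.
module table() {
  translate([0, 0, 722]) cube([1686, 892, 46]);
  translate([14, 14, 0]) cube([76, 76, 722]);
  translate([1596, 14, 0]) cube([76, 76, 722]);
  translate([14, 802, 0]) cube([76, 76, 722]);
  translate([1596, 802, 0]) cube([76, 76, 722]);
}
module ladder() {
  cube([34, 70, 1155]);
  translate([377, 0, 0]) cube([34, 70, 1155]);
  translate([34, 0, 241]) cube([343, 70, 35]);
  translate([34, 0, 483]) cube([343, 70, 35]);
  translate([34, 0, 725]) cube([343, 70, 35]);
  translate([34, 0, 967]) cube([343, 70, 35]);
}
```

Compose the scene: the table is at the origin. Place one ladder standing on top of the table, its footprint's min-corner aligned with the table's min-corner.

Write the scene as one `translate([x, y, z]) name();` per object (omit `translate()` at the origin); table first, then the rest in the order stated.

table();
translate([0, 0, 768]) ladder();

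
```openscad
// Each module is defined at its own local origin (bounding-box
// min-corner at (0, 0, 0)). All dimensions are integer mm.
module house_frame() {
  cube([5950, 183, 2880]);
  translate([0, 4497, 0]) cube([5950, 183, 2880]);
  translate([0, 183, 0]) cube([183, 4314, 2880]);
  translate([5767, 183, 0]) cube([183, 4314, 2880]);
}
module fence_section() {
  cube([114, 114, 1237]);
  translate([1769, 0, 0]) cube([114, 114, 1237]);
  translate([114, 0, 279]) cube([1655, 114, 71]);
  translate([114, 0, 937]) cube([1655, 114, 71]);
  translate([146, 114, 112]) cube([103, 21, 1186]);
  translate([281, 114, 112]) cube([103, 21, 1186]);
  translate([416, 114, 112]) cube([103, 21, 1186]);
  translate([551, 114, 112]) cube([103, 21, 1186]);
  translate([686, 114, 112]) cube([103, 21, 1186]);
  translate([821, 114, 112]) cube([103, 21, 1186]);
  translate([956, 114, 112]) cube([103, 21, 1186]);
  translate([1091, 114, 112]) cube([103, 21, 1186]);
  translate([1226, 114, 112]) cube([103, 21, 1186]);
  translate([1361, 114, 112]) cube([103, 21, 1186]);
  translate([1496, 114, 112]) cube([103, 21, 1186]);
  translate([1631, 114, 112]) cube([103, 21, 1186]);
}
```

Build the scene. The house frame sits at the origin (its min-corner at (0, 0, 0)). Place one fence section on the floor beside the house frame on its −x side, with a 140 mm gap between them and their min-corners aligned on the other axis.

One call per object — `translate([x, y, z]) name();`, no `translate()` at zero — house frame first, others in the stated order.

house_frame();
translate([-2023, 0, 0]) fence_section();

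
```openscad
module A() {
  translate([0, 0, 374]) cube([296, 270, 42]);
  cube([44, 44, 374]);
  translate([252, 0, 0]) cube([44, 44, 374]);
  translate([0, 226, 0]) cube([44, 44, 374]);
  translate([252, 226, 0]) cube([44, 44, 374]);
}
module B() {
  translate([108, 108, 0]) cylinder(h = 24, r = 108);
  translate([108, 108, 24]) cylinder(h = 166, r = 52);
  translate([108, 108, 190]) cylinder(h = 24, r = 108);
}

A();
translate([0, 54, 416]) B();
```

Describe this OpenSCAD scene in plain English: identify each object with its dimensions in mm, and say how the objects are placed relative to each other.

A is a four-legged stool. The seat is 296×270 mm, 42 mm thick, top at z = 416 mm. It stands on four square legs, each 44×44 mm in cross-section, from z = 0 to the seat underside, each flush with a corner of the seat.

B is a spool: two coaxial disc flanges of radius 108 mm and thickness 24 mm, joined by a core cylinder of radius 52 mm and height 166 mm. The lower flange rests on z = 0 and the three cylinders share a vertical axis.

The spool is on top of the stool.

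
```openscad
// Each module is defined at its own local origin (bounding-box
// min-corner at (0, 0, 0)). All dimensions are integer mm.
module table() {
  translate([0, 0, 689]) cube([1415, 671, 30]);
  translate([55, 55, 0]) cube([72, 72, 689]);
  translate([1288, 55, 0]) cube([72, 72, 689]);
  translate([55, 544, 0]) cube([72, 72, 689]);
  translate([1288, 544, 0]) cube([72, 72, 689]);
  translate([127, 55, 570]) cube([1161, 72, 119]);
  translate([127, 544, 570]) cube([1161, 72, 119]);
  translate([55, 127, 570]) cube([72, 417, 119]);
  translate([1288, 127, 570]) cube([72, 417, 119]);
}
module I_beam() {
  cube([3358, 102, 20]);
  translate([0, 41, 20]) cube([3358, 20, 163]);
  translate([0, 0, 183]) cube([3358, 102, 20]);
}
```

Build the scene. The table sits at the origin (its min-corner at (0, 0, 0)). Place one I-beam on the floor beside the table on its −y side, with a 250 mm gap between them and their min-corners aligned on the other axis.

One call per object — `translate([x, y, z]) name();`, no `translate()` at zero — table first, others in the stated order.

table();
translate([0, -352, 0]) I_beam();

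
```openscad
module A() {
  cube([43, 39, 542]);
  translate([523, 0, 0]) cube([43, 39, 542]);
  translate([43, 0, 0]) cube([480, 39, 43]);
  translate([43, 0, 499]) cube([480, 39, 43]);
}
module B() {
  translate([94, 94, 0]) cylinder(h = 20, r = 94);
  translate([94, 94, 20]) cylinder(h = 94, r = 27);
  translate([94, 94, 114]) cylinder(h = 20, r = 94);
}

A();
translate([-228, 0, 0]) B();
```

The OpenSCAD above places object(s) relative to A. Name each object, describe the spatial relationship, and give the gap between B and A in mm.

The spool's nearest face is 40 mm from the picture frame's −x face.

A is a picture frame. B is a spool. The spool is on the floor beside the picture frame on its −x side. The gap between the spool and the picture frame is 40 mm.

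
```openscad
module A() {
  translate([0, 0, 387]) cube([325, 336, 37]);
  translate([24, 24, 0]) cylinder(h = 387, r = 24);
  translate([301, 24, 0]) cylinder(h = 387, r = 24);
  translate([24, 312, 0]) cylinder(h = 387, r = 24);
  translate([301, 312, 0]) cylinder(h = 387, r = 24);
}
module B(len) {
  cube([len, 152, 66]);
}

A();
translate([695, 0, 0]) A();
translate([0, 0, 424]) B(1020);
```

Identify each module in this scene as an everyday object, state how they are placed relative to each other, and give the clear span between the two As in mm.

A is a stool. B is a beam. A beam spans the tops of two stools. The clear span between the two stools is 370 mm.

Second stool starts at x = 695; first ends at x = 325; clear span = 695 − 325 = 370 mm.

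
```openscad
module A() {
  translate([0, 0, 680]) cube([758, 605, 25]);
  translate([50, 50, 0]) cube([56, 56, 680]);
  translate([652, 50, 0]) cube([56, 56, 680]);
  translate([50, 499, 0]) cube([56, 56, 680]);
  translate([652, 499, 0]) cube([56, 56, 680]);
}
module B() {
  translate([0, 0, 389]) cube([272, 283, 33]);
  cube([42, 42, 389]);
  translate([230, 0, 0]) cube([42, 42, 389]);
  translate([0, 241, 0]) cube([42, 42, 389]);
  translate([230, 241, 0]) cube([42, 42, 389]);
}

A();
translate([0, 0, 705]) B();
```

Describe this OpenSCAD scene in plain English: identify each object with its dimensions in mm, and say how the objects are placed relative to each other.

A is a table: top 758 mm (x) × 605 mm (y), 25 mm thick, upper face at z = 705 mm, on four 56×56 mm square legs, each inset 50 mm from the nearest pair of top edges, running from z = 0 to the bottom of the top.

B is a simple wooden stool: a rectangular seat 272 mm (x) by 283 mm (y), 33 mm thick, top face at z = 422 mm, on four square legs, each 42×42 mm in cross-section. The legs rest on z = 0, each flush with a corner of the seat.

The stool is on top of the table.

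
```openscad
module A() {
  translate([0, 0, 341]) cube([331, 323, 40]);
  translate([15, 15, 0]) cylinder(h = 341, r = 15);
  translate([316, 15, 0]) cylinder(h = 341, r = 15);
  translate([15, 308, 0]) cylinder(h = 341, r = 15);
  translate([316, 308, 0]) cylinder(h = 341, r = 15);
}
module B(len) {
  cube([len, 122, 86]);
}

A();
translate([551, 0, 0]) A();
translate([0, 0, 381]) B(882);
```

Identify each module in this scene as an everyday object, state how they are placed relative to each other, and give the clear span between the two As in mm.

Second stool starts at x = 551; first ends at x = 331; clear span = 551 − 331 = 220 mm.

A is a stool. B is a beam. A beam spans the tops of two stools. The clear span between the two stools is 220 mm.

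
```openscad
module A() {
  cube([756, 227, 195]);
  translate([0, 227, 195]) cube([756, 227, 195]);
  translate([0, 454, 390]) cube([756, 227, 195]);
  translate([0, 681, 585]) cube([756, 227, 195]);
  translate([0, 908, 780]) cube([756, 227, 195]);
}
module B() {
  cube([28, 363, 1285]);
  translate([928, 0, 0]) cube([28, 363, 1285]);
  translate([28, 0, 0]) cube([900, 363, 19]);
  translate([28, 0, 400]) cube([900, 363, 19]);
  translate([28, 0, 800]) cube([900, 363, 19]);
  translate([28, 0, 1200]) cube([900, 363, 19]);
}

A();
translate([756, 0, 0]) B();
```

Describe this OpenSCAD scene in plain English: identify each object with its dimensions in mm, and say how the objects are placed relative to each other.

A is a straight staircase of 5 solid steps. Each step is 756 mm wide (x), 227 mm deep (y, the going) and 195 mm tall (the rise). The first step rests on the floor; each subsequent step sits one going further in +y and one rise higher in +z, directly behind and above the previous step with no overlap.

B is a bookshelf 956 mm wide overall, 363 mm deep and 1285 mm tall. The two sides are 28 mm thick vertical panels. 4 horizontal shelves of 19 mm thickness span between the inner faces of the sides; the lowest shelf sits on the floor and shelves are stacked with a clear vertical gap of 381 mm between each pair.

The bookshelf is against the staircase's +x side, with their −y faces flush.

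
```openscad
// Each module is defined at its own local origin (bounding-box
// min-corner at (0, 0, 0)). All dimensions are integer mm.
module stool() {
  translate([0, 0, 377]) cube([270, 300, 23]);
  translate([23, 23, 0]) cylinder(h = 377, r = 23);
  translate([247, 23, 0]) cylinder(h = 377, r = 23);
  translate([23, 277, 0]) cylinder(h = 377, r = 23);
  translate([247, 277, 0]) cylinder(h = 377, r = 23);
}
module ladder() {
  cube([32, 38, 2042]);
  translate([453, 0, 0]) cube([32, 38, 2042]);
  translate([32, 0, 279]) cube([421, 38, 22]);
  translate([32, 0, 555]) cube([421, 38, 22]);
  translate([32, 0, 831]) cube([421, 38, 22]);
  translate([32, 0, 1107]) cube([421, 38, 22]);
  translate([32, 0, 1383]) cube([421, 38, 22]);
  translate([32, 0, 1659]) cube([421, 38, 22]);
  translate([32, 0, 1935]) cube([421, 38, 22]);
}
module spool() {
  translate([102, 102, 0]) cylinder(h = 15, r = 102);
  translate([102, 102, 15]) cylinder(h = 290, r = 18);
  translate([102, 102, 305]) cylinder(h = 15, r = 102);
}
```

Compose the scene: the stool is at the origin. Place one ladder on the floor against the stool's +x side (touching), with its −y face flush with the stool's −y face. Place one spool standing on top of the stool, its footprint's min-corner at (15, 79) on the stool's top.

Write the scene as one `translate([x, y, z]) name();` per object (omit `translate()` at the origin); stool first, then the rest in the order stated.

stool();
translate([270, 0, 0]) ladder();
translate([15, 79, 400]) spool();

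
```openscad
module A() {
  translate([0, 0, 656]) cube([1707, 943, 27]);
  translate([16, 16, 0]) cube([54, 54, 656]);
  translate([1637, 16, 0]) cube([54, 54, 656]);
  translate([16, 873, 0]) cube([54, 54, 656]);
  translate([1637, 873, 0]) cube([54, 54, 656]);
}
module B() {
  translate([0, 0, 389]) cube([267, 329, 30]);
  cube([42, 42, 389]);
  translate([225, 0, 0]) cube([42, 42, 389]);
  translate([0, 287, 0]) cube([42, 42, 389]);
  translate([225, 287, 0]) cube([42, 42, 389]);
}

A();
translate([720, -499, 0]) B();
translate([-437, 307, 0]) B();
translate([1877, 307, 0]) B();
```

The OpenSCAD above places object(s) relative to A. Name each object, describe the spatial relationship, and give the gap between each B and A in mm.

Each stool's nearest face is 170 mm from the table's bounding box.

A is a table. B is a stool. Three stools sit around the table at the −y, −x, +x sides. The gap between each stool and the table is 170 mm.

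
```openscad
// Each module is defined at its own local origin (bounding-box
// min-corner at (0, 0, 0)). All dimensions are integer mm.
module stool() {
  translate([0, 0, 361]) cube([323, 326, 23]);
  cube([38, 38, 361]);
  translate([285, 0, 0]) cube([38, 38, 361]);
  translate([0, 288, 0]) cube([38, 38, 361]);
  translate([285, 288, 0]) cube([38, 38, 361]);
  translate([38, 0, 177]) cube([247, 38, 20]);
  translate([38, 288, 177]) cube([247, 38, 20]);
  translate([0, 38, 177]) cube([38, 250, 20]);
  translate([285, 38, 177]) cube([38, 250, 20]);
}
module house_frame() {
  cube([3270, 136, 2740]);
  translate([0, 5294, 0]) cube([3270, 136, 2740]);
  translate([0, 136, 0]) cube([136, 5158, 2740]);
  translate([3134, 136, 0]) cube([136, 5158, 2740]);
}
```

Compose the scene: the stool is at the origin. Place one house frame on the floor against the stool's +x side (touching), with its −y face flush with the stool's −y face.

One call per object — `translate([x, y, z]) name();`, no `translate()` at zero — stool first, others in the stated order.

stool();
translate([323, 0, 0]) house_frame();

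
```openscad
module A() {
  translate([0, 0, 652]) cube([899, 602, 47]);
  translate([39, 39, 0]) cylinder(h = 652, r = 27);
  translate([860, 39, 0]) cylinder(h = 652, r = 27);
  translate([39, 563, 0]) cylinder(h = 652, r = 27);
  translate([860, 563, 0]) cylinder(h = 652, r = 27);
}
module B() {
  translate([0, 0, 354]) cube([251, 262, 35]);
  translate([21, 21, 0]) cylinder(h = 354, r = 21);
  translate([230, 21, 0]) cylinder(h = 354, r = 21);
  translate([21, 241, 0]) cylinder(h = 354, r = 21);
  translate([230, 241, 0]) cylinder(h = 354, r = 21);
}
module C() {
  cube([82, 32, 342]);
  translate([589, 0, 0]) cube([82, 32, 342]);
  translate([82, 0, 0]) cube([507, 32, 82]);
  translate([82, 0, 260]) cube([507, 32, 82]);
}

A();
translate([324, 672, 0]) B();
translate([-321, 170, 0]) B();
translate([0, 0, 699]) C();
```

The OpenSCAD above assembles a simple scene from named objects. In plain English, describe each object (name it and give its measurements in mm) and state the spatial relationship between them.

A is a table: top 899 mm (x) × 602 mm (y), 47 mm thick, upper face at z = 699 mm, on four round legs of 54 mm diameter, each leg's bounding box inset 12 mm from the nearest pair of top edges, running from z = 0 to the bottom of the top.

B is a simple wooden stool: a rectangular seat 251 mm (x) by 262 mm (y), 35 mm thick, top face at z = 389 mm, on four round legs, each 42 mm in diameter. The legs rest on z = 0, each leg's axis is inset half a diameter from the nearest pair of seat edges (so the leg's bounding box is flush with the corner).

C is a picture frame with a 507×178 mm rectangular opening (x by z) and a uniform 82 mm border on every side. Frame depth is 32 mm along y. It is built from two vertical stiles running the full outside height and two horizontal rails spanning the gap between the stiles.

Two stools sit around the table at the +y, −x sides. The picture frame is on top of the table.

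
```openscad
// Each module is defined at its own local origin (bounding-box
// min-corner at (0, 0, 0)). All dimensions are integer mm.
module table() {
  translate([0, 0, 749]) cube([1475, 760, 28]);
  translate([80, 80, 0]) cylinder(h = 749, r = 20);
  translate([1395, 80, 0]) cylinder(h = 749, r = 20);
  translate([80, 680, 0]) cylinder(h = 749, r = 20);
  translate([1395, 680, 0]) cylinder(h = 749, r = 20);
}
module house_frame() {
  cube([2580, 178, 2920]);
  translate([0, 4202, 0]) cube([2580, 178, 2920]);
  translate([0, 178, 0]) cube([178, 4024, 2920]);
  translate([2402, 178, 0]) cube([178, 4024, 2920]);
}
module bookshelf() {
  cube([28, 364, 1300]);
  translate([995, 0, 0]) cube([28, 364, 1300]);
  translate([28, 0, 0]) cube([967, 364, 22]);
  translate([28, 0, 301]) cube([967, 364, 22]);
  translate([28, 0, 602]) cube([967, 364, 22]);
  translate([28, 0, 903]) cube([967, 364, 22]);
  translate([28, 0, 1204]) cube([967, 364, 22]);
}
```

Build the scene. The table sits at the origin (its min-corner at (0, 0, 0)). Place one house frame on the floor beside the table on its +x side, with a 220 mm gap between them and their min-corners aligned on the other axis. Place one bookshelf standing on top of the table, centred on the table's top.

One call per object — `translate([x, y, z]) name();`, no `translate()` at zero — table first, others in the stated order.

table();
translate([1695, 0, 0]) house_frame();
translate([226, 198, 777]) bookshelf();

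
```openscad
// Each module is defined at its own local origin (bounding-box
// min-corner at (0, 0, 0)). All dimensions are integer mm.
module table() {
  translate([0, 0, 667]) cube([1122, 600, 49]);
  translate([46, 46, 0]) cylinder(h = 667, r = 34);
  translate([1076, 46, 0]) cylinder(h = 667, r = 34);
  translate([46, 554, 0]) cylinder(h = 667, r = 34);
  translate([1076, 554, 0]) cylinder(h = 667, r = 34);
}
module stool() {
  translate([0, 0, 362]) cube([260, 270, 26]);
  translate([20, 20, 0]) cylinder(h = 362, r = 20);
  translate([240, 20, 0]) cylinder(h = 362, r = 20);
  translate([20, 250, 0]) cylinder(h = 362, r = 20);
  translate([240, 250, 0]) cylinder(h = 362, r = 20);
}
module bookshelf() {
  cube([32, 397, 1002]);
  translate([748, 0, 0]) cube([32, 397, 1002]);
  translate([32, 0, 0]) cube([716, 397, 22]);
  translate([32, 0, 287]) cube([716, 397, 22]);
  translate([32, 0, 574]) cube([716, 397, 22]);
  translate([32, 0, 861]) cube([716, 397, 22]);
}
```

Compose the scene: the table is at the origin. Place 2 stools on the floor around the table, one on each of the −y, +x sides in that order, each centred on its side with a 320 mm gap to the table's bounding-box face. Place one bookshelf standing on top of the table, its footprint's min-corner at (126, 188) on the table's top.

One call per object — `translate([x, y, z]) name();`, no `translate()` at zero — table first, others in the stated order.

table();
translate([431, -590, 0]) stool();
translate([1442, 165, 0]) stool();
translate([126, 188, 716]) bookshelf();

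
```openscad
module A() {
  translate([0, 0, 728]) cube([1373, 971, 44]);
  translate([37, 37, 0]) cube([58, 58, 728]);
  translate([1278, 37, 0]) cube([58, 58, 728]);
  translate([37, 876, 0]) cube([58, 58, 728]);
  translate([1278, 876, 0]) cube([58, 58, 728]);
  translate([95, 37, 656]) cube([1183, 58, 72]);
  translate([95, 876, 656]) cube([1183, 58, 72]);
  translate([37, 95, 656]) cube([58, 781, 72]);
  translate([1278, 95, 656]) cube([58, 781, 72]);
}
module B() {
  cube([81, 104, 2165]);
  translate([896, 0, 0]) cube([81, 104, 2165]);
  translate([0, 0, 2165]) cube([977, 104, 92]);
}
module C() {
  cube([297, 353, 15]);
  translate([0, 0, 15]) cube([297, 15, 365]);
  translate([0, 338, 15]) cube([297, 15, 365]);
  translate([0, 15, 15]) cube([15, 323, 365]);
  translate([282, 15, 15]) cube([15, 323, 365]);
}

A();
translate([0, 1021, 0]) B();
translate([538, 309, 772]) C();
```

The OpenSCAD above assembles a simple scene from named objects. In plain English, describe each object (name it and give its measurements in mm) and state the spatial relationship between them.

A is a table: top 1373 mm (x) × 971 mm (y), 44 mm thick, upper face at z = 772 mm, on four 58×58 mm square legs, each inset 37 mm from the nearest pair of top edges, running from z = 0 to the bottom of the top. Four apron rails, 58 mm thick and 72 mm tall, run between adjacent legs with their top edges flush with the underside of the top and their outer faces flush with the legs' outer faces.

B is a door frame. The clear opening is 815 mm wide and 2165 mm high. Two 81 mm wide jambs, 104 mm deep, stand either side of the opening from the floor to the top of the opening. A 92 mm thick head sits across the top of both jambs, spanning the full outside width of the frame.

C is an open storage box with external size 297×353×380 mm and wall thickness 15 mm (the base is also 15 mm thick). The base covers the whole footprint; the four walls stand on the base, with the y-facing walls full-width and the x-facing walls fitting between their inner faces.

The door frame is on the floor beside the table on its +y side. The open box is on top of the table, centred.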